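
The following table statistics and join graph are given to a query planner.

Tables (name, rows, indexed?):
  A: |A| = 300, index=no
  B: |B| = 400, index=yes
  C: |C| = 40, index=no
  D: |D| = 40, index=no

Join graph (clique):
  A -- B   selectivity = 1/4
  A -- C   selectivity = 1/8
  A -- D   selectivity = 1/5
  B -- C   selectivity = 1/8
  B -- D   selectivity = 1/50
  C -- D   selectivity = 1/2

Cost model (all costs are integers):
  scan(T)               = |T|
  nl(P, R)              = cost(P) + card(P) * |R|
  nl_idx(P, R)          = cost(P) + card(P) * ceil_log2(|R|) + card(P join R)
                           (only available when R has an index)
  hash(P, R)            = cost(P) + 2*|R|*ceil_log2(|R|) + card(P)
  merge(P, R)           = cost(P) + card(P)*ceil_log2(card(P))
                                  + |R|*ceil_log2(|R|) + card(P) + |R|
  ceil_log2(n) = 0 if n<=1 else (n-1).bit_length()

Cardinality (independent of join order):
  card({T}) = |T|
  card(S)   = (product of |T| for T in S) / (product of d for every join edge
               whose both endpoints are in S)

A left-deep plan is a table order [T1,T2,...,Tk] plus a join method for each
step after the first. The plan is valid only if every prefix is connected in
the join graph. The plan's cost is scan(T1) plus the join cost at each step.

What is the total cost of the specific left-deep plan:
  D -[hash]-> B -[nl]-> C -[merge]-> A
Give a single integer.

31880

step 1: scan D: cost=40, card=40
step 2: join B via hash
    card(P join B) = 40*400/(50) = 320
    cost = 40 + 2*400*9 + 40 = 7280
step 3: join C via nl
    card(P join C) = 320*40/(8*2) = 800
    cost = 7280 + 320*40 = 20080
step 4: join A via merge
    card(P join A) = 800*300/(4*8*5) = 1500
    cost = 20080 + 800*10 + 300*9 + 800 + 300 = 31880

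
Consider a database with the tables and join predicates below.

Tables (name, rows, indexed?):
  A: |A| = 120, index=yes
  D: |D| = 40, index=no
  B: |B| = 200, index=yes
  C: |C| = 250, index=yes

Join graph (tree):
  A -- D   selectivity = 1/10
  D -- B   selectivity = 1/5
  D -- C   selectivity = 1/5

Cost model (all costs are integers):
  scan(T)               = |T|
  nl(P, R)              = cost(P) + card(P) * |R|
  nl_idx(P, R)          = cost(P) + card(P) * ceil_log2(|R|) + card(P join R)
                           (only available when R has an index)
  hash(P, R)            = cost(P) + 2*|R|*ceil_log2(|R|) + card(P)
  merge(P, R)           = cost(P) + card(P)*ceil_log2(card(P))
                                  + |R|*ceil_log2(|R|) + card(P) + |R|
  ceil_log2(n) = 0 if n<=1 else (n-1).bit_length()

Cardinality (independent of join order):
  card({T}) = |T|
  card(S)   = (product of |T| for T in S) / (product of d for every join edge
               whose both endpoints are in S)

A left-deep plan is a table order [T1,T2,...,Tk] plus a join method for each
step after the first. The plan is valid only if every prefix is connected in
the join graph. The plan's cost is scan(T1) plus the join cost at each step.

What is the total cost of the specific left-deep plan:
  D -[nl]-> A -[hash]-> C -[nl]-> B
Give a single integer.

step 1: scan D: cost=40, card=40
step 2: join A via nl
    card(P join A) = 40*120/(10) = 480
    cost = 40 + 40*120 = 4840
step 3: join C via hash
    card(P join C) = 480*250/(5) = 24000
    cost = 4840 + 2*250*8 + 480 = 9320
step 4: join B via nl
    card(P join B) = 24000*200/(5) = 960000
    cost = 9320 + 24000*200 = 4809320

4809320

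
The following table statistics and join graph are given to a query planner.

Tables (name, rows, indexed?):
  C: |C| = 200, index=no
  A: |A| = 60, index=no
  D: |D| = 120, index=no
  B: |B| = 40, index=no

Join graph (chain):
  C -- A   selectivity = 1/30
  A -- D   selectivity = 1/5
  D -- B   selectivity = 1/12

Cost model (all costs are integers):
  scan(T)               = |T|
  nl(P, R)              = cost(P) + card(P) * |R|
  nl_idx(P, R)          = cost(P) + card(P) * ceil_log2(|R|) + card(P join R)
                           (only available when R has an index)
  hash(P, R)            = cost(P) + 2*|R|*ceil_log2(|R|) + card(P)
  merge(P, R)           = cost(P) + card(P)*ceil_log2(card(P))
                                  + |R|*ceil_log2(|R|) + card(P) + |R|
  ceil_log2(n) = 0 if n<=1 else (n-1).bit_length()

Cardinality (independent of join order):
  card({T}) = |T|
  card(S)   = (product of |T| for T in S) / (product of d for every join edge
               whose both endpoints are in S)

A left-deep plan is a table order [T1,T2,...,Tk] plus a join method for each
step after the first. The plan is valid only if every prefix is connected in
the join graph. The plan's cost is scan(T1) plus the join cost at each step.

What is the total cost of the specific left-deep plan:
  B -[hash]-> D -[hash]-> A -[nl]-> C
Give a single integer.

step 1: scan B: cost=40, card=40
step 2: join D via hash
    card(P join D) = 40*120/(12) = 400
    cost = 40 + 2*120*7 + 40 = 1760
step 3: join A via hash
    card(P join A) = 400*60/(5) = 4800
    cost = 1760 + 2*60*6 + 400 = 2880
step 4: join C via nl
    card(P join C) = 4800*200/(30) = 32000
    cost = 2880 + 4800*200 = 962880

962880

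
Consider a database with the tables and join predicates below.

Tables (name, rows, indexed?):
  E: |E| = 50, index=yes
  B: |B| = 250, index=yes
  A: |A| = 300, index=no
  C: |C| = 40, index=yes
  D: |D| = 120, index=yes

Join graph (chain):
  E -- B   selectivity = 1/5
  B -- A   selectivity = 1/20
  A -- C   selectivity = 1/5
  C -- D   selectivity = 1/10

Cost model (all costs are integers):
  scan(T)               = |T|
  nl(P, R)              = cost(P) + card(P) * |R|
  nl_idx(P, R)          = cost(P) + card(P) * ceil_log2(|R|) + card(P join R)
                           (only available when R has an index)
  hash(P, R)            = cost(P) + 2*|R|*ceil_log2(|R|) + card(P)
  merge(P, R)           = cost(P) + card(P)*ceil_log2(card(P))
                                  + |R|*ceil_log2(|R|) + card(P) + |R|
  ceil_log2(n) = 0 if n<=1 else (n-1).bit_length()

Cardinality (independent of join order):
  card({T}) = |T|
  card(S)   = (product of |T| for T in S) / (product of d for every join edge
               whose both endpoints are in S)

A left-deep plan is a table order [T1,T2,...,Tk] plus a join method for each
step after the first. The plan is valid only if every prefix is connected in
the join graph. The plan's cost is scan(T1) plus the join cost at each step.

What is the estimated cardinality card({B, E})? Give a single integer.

Tables in S: B(250), E(50)
Edges inside S: E-B(d=5)
numerator = 250 * 50 = 12500
denominator = 5 = 5
card(S) = 12500 / 5 = 2500

2500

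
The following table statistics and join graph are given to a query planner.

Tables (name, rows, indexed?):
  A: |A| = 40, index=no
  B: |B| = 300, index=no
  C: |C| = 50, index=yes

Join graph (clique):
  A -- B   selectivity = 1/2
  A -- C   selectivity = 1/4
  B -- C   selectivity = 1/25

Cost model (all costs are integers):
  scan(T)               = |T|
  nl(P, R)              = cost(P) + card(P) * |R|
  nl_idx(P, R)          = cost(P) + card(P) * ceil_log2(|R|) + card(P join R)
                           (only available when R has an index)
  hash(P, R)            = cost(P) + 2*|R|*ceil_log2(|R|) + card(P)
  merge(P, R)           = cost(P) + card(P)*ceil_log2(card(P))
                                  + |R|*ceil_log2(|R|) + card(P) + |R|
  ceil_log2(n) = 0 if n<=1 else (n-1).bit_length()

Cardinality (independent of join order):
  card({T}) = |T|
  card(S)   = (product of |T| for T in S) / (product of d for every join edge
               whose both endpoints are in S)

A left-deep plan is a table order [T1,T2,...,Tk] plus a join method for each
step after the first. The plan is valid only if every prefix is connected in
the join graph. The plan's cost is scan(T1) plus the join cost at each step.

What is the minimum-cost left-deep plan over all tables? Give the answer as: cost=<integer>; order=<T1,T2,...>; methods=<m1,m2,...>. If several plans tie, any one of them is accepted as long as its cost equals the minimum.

Selinger DP (subsets sized 1..n):
  {A}: scan cost=40, card=40
  {B}: scan cost=300, card=300
  {C}: scan cost=50, card=50
  {AB}: card=6000; try (A,hash)→1080, (B,merge)→3320, (A,merge)→3580, (B,hash)→5480, (B,nl)→12040, (A,nl)→12300; best=1080 via (A,hash)
  {AC}: card=500; try (A,hash)→580, (C,merge)→670, (C,hash)→680, (A,merge)→680, (C,nl_idx)→780, (C,nl)→2040 …(+1); best=580 via (A,hash)
  {BC}: card=600; try (C,hash)→1200, (C,nl_idx)→2700, (B,merge)→3400, (C,merge)→3650, (B,hash)→5500, (B,nl)→15050 …(+1); best=1200 via (C,hash)
  {ABC}: card=3000; try (A,hash)→2280, (B,hash)→6480, (C,hash)→7680, (A,merge)→8080, (B,merge)→8580, (A,nl)→25200 …(+4); best=2280 via (A,hash)

cost=2280; order=B,C,A; methods=hash,hash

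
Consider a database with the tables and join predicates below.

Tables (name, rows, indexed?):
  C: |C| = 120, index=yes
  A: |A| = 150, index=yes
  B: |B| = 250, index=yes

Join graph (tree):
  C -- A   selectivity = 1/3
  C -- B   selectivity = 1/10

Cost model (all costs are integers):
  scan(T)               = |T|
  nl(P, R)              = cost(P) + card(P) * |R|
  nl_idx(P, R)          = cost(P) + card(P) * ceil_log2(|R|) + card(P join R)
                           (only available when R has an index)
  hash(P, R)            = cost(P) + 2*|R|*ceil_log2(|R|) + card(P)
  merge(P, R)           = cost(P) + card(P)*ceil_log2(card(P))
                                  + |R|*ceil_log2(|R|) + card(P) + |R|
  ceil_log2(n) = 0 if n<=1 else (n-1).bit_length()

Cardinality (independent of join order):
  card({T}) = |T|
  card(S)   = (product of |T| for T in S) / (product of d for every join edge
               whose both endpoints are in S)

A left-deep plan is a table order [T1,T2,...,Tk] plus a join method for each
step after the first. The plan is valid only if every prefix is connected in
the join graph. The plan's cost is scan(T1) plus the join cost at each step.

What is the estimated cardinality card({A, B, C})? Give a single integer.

150000

Tables in S: A(150), B(250), C(120)
Edges inside S: C-A(d=3), C-B(d=10)
numerator = 150 * 250 * 120 = 4500000
denominator = 3 * 10 = 30
card(S) = 4500000 / 30 = 150000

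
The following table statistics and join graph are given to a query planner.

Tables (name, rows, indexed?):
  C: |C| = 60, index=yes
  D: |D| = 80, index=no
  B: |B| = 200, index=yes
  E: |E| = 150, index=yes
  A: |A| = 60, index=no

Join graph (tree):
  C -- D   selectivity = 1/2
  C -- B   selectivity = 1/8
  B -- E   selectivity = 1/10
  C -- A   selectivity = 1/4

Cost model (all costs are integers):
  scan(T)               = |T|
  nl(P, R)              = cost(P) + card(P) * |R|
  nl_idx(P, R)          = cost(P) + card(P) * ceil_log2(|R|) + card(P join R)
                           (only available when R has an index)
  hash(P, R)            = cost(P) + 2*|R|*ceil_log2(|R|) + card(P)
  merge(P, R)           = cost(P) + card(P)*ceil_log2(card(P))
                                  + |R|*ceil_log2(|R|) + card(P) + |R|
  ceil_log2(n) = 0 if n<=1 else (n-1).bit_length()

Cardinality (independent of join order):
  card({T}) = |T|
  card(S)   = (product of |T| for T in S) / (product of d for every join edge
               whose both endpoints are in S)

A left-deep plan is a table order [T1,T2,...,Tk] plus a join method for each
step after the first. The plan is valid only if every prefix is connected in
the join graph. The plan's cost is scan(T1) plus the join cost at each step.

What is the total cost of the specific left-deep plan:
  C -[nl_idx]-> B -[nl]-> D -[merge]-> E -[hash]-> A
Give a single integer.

step 1: scan C: cost=60, card=60
step 2: join B via nl_idx
    card(P join B) = 60*200/(8) = 1500
    cost = 60 + 60*8 + 1500 = 2040
step 3: join D via nl
    card(P join D) = 1500*80/(2) = 60000
    cost = 2040 + 1500*80 = 122040
step 4: join E via merge
    card(P join E) = 60000*150/(10) = 900000
    cost = 122040 + 60000*16 + 150*8 + 60000 + 150 = 1143390
step 5: join A via hash
    card(P join A) = 900000*60/(4) = 13500000
    cost = 1143390 + 2*60*6 + 900000 = 2044110

2044110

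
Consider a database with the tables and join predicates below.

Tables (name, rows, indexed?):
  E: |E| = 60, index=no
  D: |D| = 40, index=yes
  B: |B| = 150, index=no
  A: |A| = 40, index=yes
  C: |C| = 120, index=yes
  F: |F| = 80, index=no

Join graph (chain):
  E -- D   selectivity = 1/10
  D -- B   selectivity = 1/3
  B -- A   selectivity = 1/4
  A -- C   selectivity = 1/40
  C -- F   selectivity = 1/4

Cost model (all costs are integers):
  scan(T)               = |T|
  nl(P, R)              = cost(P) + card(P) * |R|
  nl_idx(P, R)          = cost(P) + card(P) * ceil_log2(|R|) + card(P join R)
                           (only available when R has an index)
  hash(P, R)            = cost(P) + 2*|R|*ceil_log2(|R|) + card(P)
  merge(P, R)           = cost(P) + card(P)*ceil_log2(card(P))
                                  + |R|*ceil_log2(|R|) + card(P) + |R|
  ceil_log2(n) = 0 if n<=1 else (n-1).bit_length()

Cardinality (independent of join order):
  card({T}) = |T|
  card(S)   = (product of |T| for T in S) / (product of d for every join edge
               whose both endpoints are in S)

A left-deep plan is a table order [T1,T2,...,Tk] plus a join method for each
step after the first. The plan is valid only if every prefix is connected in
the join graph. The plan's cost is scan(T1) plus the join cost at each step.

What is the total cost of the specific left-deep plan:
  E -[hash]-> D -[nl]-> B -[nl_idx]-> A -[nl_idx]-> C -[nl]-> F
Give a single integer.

30228600

step 1: scan E: cost=60, card=60
step 2: join D via hash
    card(P join D) = 60*40/(10) = 240
    cost = 60 + 2*40*6 + 60 = 600
step 3: join B via nl
    card(P join B) = 240*150/(3) = 12000
    cost = 600 + 240*150 = 36600
step 4: join A via nl_idx
    card(P join A) = 12000*40/(4) = 120000
    cost = 36600 + 12000*6 + 120000 = 228600
step 5: join C via nl_idx
    card(P join C) = 120000*120/(40) = 360000
    cost = 228600 + 120000*7 + 360000 = 1428600
step 6: join F via nl
    card(P join F) = 360000*80/(4) = 7200000
    cost = 1428600 + 360000*80 = 30228600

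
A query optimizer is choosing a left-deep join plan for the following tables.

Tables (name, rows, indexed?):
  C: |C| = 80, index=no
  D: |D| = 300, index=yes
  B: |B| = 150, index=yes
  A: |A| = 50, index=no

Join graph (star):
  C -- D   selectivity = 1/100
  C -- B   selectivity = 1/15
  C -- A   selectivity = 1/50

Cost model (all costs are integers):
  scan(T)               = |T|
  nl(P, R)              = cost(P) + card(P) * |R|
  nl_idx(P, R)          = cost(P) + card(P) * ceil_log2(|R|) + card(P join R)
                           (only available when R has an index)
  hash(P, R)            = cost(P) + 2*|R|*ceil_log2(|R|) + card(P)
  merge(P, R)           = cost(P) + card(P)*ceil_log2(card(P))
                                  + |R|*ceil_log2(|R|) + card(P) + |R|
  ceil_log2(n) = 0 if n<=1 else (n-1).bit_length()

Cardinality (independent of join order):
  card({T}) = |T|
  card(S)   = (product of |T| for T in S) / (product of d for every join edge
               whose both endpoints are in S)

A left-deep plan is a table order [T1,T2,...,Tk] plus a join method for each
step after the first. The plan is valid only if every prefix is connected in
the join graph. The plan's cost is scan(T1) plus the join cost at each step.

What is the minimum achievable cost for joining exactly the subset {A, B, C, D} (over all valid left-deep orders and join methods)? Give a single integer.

Selinger DP over subsets of {A,B,C,D}:
  {C}: scan cost=80, card=80
  {D}: scan cost=300, card=300
  {B}: scan cost=150, card=150
  {A}: scan cost=50, card=50
  {CD}: card=240; try (D,nl_idx)→1040, (C,hash)→1720, (D,merge)→3720, (C,merge)→3940, (D,hash)→5560, (D,nl)→24080 …(+1); best=1040 via (D,nl_idx)
  {BC}: card=800; try (C,hash)→1420, (B,nl_idx)→1520, (B,merge)→2070, (C,merge)→2140, (B,hash)→2560, (B,nl)→12080 …(+1); best=1420 via (C,hash)
  {AC}: card=80; try (A,hash)→760, (C,merge)→1040, (A,merge)→1070, (C,hash)→1220, (C,nl)→4050, (A,nl)→4080; best=760 via (A,hash)
  {BCD}: card=2400; try (B,hash)→3680, (B,merge)→4550, (B,nl_idx)→5360, (D,hash)→7620, (D,nl_idx)→11020, (D,merge)→13220 …(+2); best=3680 via (B,hash)
  {ACD}: card=240; try (D,nl_idx)→1720, (A,hash)→1880, (A,merge)→3550, (D,merge)→4400, (D,hash)→6240, (A,nl)→13040 …(+1); best=1720 via (D,nl_idx)
  {ABC}: card=800; try (B,nl_idx)→2200, (B,merge)→2750, (A,hash)→2820, (B,hash)→3240, (A,merge)→10570, (B,nl)→12760 …(+1); best=2200 via (B,nl_idx)
  {ABCD}: card=2400; try (B,hash)→4360, (B,merge)→5230, (B,nl_idx)→6040, (A,hash)→6680, (D,hash)→8400, (D,nl_idx)→11800 …(+5); best=4360 via (B,hash)

4360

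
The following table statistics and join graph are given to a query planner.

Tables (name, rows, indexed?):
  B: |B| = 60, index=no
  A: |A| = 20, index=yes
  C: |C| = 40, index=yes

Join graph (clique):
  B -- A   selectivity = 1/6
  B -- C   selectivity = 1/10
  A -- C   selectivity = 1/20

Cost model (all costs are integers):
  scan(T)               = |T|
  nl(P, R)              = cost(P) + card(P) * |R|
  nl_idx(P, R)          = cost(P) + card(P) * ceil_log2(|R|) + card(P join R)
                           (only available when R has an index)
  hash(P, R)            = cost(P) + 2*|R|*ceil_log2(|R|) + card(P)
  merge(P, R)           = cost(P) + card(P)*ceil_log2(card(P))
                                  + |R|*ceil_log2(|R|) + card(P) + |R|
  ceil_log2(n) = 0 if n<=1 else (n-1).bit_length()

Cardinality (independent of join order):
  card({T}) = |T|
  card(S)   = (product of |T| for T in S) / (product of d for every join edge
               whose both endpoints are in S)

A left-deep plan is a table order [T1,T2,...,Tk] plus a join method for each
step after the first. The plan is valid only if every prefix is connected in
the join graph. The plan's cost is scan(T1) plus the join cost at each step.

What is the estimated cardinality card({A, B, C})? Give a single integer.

40

Tables in S: A(20), B(60), C(40)
Edges inside S: B-A(d=6), B-C(d=10), A-C(d=20)
numerator = 20 * 60 * 40 = 48000
denominator = 6 * 10 * 20 = 1200
card(S) = 48000 / 1200 = 40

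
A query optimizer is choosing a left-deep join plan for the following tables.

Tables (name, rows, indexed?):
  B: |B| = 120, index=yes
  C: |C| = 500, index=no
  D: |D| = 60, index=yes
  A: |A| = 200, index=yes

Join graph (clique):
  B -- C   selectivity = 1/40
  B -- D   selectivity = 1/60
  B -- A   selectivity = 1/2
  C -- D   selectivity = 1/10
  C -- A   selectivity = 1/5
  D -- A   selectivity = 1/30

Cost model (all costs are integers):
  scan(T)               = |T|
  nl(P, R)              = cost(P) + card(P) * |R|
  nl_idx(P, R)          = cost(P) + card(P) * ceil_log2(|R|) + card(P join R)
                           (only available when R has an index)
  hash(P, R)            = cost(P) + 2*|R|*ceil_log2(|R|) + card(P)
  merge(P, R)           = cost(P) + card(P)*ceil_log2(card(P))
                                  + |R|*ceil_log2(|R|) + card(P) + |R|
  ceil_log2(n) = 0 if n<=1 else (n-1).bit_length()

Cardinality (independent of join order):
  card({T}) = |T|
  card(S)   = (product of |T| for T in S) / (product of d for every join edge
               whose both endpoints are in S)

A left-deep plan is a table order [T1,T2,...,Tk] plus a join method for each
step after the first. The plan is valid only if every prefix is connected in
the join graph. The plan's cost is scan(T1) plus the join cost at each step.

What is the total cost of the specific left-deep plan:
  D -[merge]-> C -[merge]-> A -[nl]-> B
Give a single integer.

step 1: scan D: cost=60, card=60
step 2: join C via merge
    card(P join C) = 60*500/(10) = 3000
    cost = 60 + 60*6 + 500*9 + 60 + 500 = 5480
step 3: join A via merge
    card(P join A) = 3000*200/(5*30) = 4000
    cost = 5480 + 3000*12 + 200*8 + 3000 + 200 = 46280
step 4: join B via nl
    card(P join B) = 4000*120/(40*60*2) = 100
    cost = 46280 + 4000*120 = 526280

526280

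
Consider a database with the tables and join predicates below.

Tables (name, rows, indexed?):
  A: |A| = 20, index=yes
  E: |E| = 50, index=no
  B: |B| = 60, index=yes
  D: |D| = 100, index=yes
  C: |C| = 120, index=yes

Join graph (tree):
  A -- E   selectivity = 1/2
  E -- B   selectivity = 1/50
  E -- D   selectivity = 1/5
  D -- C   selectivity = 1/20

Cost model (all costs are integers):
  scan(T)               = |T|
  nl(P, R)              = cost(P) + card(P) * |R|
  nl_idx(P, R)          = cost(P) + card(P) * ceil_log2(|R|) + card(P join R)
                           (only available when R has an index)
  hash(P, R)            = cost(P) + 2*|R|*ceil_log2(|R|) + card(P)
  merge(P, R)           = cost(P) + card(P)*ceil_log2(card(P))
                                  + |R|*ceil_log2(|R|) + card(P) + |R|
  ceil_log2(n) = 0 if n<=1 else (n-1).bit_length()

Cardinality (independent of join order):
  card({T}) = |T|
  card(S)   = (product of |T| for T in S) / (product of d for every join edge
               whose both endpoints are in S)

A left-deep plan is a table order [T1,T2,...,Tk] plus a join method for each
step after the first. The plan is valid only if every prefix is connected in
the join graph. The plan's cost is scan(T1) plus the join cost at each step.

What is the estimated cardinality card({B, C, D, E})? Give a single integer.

Tables in S: B(60), C(120), D(100), E(50)
Edges inside S: E-B(d=50), E-D(d=5), D-C(d=20)
numerator = 60 * 120 * 100 * 50 = 36000000
denominator = 50 * 5 * 20 = 5000
card(S) = 36000000 / 5000 = 7200

7200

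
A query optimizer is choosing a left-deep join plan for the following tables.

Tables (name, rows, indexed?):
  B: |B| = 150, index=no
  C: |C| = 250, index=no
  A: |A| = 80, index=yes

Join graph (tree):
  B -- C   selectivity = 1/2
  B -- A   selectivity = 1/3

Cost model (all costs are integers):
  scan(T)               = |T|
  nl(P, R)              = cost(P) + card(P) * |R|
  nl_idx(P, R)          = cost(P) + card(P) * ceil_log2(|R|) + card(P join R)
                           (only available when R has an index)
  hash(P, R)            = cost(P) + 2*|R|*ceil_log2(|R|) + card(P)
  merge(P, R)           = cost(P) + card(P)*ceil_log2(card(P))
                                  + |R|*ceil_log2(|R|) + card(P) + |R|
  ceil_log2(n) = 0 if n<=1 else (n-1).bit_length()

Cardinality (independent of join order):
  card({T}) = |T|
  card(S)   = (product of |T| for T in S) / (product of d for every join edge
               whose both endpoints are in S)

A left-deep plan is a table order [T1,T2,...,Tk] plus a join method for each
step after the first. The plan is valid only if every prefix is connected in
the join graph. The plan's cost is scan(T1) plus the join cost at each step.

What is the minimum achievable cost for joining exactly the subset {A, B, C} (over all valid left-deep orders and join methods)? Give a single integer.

Selinger DP over subsets of {A,B,C}:
  {B}: scan cost=150, card=150
  {C}: scan cost=250, card=250
  {A}: scan cost=80, card=80
  {BC}: card=18750; try (B,hash)→2900, (C,merge)→3750, (B,merge)→3850, (C,hash)→4300, (C,nl)→37650, (B,nl)→37750; best=2900 via (B,hash)
  {AB}: card=4000; try (A,hash)→1420, (B,merge)→2070, (A,merge)→2140, (B,hash)→2560, (A,nl_idx)→5200, (B,nl)→12080 …(+1); best=1420 via (A,hash)
  {ABC}: card=500000; try (C,hash)→9420, (A,hash)→22770, (C,merge)→55670, (A,merge)→303540, (A,nl_idx)→634150, (C,nl)→1001420 …(+1); best=9420 via (C,hash)

9420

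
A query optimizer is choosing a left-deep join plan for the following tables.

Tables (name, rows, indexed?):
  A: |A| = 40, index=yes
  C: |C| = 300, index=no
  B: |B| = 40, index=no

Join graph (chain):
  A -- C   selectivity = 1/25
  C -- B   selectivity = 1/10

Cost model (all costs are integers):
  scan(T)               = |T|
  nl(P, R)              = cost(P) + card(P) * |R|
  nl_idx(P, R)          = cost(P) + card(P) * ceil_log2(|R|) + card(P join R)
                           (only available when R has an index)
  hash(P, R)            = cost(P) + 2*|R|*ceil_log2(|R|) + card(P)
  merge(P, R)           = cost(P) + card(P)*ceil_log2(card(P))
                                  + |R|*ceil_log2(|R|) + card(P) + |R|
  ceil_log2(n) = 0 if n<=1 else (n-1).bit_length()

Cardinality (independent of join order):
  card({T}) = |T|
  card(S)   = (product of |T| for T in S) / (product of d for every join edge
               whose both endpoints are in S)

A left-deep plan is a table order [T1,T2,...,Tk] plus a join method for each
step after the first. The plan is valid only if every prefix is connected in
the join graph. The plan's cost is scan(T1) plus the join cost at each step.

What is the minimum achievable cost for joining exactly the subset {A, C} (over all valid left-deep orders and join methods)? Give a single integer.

Selinger DP over subsets of {A,C}:
  {A}: scan cost=40, card=40
  {C}: scan cost=300, card=300
  {AC}: card=480; try (A,hash)→1080, (A,nl_idx)→2580, (C,merge)→3320, (A,merge)→3580, (C,hash)→5480, (C,nl)→12040 …(+1); best=1080 via (A,hash)

1080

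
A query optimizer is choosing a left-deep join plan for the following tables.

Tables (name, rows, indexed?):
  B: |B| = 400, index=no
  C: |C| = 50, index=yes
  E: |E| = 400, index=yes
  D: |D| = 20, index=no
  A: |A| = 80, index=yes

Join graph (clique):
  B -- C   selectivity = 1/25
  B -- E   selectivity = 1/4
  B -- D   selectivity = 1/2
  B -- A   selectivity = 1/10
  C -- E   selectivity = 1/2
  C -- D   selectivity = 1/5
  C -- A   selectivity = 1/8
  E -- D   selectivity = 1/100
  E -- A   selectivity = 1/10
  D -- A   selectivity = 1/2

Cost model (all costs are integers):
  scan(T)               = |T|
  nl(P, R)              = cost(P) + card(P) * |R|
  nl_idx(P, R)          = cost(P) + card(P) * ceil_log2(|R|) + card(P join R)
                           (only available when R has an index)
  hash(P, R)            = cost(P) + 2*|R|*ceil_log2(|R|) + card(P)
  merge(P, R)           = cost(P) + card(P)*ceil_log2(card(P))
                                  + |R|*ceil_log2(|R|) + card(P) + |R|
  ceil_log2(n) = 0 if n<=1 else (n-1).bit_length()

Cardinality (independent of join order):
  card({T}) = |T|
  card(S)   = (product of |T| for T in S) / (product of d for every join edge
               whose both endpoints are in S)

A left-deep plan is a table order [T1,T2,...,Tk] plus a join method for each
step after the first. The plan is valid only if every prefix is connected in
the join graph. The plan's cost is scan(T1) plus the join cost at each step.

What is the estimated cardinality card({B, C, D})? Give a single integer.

Tables in S: B(400), C(50), D(20)
Edges inside S: B-C(d=25), B-D(d=2), C-D(d=5)
numerator = 400 * 50 * 20 = 400000
denominator = 25 * 2 * 5 = 250
card(S) = 400000 / 250 = 1600

1600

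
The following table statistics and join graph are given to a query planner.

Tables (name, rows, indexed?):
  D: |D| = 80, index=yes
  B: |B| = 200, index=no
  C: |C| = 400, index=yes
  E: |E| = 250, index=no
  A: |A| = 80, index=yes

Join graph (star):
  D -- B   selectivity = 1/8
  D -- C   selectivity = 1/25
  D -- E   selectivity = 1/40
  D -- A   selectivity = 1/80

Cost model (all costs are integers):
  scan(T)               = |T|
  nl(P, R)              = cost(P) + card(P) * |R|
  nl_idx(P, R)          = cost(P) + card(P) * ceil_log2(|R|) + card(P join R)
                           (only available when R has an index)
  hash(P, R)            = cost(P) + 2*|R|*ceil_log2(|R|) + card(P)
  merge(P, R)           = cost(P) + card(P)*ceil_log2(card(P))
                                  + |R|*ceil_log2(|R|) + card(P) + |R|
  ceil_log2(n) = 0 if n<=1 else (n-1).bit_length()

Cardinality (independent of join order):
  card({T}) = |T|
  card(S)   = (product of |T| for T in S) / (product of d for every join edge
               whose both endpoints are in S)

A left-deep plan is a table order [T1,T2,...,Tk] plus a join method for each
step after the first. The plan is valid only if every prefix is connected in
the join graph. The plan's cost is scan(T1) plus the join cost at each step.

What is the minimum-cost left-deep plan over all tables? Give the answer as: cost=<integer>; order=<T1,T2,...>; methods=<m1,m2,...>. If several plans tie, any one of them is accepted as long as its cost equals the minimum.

cost=19200; order=A,D,C,E,B; methods=nl_idx,nl_idx,hash,hash

Selinger DP (subsets sized 1..n):
  {D}: scan cost=80, card=80
  {B}: scan cost=200, card=200
  {C}: scan cost=400, card=400
  {E}: scan cost=250, card=250
  {A}: scan cost=80, card=80
  {BD}: card=2000; try (D,hash)→1520, (B,merge)→2520, (D,merge)→2640, (B,hash)→3360, (D,nl_idx)→3600, (B,nl)→16080 …(+1); best=1520 via (D,hash)
  {CD}: card=1280; try (D,hash)→1920, (C,nl_idx)→2080, (D,nl_idx)→4480, (C,merge)→4720, (D,merge)→5040, (C,hash)→7360 …(+2); best=1920 via (D,hash)
  {DE}: card=500; try (D,hash)→1620, (D,nl_idx)→2500, (E,merge)→2970, (D,merge)→3140, (E,hash)→4160, (E,nl)→20080 …(+1); best=1620 via (D,hash)
  {AD}: card=80; try (D,nl_idx)→720, (A,nl_idx)→720, (D,hash)→1280, (A,hash)→1280, (D,merge)→1360, (A,merge)→1360 …(+2); best=720 via (D,nl_idx)
  {BCD}: card=32000; try (B,hash)→6400, (C,hash)→10720, (B,merge)→19080, (C,merge)→29520, (C,nl_idx)→51520, (B,nl)→257920 …(+1); best=6400 via (B,hash)
  {BDE}: card=12500; try (B,hash)→5320, (E,hash)→7520, (B,merge)→8420, (E,merge)→27770, (B,nl)→101620, (E,nl)→501520; best=5320 via (B,hash)
  {ABD}: card=2000; try (B,merge)→3160, (B,hash)→4000, (A,hash)→4640, (B,nl)→16720, (A,nl_idx)→17520, (A,merge)→26160 …(+1); best=3160 via (B,merge)
  {CDE}: card=8000; try (E,hash)→7200, (C,hash)→9320, (C,merge)→10620, (C,nl_idx)→14120, (E,merge)→19530, (C,nl)→201620 …(+1); best=7200 via (E,hash)
  {ACD}: card=1280; try (C,nl_idx)→2720, (A,hash)→4320, (C,merge)→5360, (C,hash)→8000, (A,nl_idx)→12160, (A,merge)→17920 …(+2); best=2720 via (C,nl_idx)
  {ADE}: card=500; try (A,hash)→3240, (E,merge)→3610, (E,hash)→4800, (A,nl_idx)→5620, (A,merge)→7260, (E,nl)→20720 …(+1); best=3240 via (A,hash)
  {BCDE}: card=200000; try (B,hash)→18400, (C,hash)→25020, (E,hash)→42400, (B,merge)→121000, (C,merge)→196820, (C,nl_idx)→317820 …(+4); best=18400 via (B,hash)
  {ABCD}: card=32000; try (B,hash)→7200, (C,hash)→12360, (B,merge)→19880, (C,merge)→31160, (A,hash)→39520, (C,nl_idx)→53160 …(+5); best=7200 via (B,hash)
  {ABDE}: card=12500; try (B,hash)→6940, (E,hash)→9160, (B,merge)→10040, (A,hash)→18940, (E,merge)→29410, (B,nl)→103240 …(+4); best=6940 via (B,hash)
  {ACDE}: card=8000; try (E,hash)→8000, (C,hash)→10940, (C,merge)→12240, (C,nl_idx)→15740, (A,hash)→16320, (E,merge)→20330 …(+5); best=8000 via (E,hash)
  {ABCDE}: card=200000; try (B,hash)→19200, (C,hash)→26640, (E,hash)→43200, (B,merge)→121800, (C,merge)→198440, (A,hash)→219520 …(+8); best=19200 via (B,hash)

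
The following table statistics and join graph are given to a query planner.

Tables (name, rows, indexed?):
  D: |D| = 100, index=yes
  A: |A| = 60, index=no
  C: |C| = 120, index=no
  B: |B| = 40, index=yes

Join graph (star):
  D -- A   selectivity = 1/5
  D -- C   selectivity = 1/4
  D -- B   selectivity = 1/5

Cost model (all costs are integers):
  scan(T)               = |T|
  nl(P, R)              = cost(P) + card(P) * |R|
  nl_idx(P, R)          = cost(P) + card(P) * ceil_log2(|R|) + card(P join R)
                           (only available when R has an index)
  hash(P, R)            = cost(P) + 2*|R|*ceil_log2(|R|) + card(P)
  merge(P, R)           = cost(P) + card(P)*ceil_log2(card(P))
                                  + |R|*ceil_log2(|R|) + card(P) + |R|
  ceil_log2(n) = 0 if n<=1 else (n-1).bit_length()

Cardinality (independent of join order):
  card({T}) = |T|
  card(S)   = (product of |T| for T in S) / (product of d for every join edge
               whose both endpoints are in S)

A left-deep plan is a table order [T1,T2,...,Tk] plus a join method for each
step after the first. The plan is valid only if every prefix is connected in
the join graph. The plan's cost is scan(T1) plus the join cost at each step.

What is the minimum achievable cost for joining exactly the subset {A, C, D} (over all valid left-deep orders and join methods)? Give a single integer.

3800

Selinger DP over subsets of {A,C,D}:
  {D}: scan cost=100, card=100
  {A}: scan cost=60, card=60
  {C}: scan cost=120, card=120
  {AD}: card=1200; try (A,hash)→920, (D,merge)→1280, (A,merge)→1320, (D,hash)→1520, (D,nl_idx)→1680, (D,nl)→6060 …(+1); best=920 via (A,hash)
  {CD}: card=3000; try (D,hash)→1640, (C,merge)→1860, (D,merge)→1880, (C,hash)→1880, (D,nl_idx)→3960, (C,nl)→12100 …(+1); best=1640 via (D,hash)
  {ACD}: card=36000; try (C,hash)→3800, (A,hash)→5360, (C,merge)→16280, (A,merge)→41060, (C,nl)→144920, (A,nl)→181640; best=3800 via (C,hash)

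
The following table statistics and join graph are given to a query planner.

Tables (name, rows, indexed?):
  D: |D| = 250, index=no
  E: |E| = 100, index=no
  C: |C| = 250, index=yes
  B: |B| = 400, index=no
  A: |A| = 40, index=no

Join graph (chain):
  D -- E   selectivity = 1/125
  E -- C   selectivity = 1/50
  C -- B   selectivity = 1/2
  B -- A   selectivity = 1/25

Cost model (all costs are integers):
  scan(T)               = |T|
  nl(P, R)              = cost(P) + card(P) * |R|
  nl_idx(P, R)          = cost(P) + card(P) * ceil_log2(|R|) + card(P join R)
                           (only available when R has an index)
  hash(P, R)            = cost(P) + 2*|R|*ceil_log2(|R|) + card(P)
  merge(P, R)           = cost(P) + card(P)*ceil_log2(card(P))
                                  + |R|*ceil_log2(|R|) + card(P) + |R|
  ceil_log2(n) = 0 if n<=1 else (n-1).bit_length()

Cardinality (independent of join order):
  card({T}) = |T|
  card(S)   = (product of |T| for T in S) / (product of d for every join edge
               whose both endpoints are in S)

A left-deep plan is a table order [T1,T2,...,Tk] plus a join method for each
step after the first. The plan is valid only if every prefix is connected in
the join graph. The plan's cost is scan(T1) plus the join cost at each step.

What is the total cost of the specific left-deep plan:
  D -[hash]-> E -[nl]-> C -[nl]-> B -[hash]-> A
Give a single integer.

step 1: scan D: cost=250, card=250
step 2: join E via hash
    card(P join E) = 250*100/(125) = 200
    cost = 250 + 2*100*7 + 250 = 1900
step 3: join C via nl
    card(P join C) = 200*250/(50) = 1000
    cost = 1900 + 200*250 = 51900
step 4: join B via nl
    card(P join B) = 1000*400/(2) = 200000
    cost = 51900 + 1000*400 = 451900
step 5: join A via hash
    card(P join A) = 200000*40/(25) = 320000
    cost = 451900 + 2*40*6 + 200000 = 652380

652380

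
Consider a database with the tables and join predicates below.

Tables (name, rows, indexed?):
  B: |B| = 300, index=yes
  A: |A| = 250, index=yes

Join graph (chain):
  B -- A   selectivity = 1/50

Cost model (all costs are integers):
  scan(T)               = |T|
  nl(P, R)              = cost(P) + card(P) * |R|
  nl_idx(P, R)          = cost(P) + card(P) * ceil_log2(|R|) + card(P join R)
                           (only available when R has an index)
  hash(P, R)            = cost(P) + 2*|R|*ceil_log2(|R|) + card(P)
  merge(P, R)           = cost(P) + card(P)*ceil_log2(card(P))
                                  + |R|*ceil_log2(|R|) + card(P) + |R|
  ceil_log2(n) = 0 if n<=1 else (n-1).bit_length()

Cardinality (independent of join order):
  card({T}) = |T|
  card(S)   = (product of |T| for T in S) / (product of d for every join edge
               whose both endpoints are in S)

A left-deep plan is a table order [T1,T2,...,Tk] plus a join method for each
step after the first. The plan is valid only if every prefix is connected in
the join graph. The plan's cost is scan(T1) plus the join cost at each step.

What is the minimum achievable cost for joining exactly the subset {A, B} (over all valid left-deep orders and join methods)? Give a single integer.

Selinger DP over subsets of {A,B}:
  {B}: scan cost=300, card=300
  {A}: scan cost=250, card=250
  {AB}: card=1500; try (B,nl_idx)→4000, (A,nl_idx)→4200, (A,hash)→4600, (B,merge)→5500, (A,merge)→5550, (B,hash)→5900 …(+2); best=4000 via (B,nl_idx)

4000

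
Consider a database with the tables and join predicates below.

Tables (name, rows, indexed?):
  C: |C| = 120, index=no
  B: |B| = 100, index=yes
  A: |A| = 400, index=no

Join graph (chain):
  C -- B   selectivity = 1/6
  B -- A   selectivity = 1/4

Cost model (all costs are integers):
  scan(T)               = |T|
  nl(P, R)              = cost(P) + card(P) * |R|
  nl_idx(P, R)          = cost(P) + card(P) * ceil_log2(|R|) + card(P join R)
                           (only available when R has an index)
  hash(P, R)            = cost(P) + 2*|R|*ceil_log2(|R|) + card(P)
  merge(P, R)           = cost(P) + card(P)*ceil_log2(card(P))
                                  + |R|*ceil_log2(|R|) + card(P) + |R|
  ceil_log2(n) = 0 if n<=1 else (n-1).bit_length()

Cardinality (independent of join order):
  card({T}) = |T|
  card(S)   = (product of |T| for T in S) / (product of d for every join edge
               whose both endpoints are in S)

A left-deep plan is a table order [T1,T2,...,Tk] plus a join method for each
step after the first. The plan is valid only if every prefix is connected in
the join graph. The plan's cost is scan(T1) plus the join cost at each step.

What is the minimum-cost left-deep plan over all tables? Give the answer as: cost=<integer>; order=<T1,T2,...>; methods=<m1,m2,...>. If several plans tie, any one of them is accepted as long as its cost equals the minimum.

Selinger DP (subsets sized 1..n):
  {C}: scan cost=120, card=120
  {B}: scan cost=100, card=100
  {A}: scan cost=400, card=400
  {BC}: card=2000; try (B,hash)→1640, (C,merge)→1860, (C,hash)→1880, (B,merge)→1880, (B,nl_idx)→2960, (C,nl)→12100 …(+1); best=1640 via (B,hash)
  {AB}: card=10000; try (B,hash)→2200, (A,merge)→4900, (B,merge)→5200, (A,hash)→7400, (B,nl_idx)→13200, (A,nl)→40100 …(+1); best=2200 via (B,hash)
  {ABC}: card=200000; try (A,hash)→10840, (C,hash)→13880, (A,merge)→29640, (C,merge)→153160, (A,nl)→801640, (C,nl)→1202200; best=10840 via (A,hash)

cost=10840; order=C,B,A; methods=hash,hash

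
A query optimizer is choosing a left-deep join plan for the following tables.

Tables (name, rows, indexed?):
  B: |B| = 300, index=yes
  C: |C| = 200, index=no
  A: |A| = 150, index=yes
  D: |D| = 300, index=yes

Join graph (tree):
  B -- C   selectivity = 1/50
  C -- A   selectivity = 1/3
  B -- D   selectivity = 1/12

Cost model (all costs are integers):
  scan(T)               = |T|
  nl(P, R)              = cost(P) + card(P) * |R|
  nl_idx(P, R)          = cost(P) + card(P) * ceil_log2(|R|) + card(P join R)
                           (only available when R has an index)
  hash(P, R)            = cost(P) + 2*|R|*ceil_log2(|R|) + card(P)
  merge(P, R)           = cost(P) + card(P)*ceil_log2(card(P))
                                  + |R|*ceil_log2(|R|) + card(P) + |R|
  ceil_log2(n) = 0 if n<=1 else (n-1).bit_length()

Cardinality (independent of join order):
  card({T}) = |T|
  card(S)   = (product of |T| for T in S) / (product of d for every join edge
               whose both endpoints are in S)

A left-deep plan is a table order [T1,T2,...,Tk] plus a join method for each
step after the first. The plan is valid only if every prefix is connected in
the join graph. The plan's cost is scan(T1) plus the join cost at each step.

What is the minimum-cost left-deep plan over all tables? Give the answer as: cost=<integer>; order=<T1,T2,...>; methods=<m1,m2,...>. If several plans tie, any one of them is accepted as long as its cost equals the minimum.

Selinger DP (subsets sized 1..n):
  {B}: scan cost=300, card=300
  {C}: scan cost=200, card=200
  {A}: scan cost=150, card=150
  {D}: scan cost=300, card=300
  {BC}: card=1200; try (B,nl_idx)→3200, (C,hash)→3800, (B,merge)→5000, (C,merge)→5100, (B,hash)→5800, (B,nl)→60200 …(+1); best=3200 via (B,nl_idx)
  {BD}: card=7500; try (D,hash)→6000, (B,hash)→6000, (D,merge)→6300, (B,merge)→6300, (D,nl_idx)→10500, (B,nl_idx)→10500 …(+2); best=6000 via (D,hash)
  {AC}: card=10000; try (A,hash)→2800, (C,merge)→3300, (A,merge)→3350, (C,hash)→3500, (A,nl_idx)→11800, (C,nl)→30150 …(+1); best=2800 via (A,hash)
  {ABC}: card=60000; try (A,hash)→6800, (B,hash)→18200, (A,merge)→18950, (A,nl_idx)→72800, (B,nl_idx)→152800, (B,merge)→155800 …(+2); best=6800 via (A,hash)
  {BCD}: card=30000; try (D,hash)→9800, (C,hash)→16700, (D,merge)→20600, (D,nl_idx)→44000, (C,merge)→112800, (D,nl)→363200 …(+1); best=9800 via (D,hash)
  {ABCD}: card=1500000; try (A,hash)→42200, (D,hash)→72200, (A,merge)→491150, (D,merge)→1029800, (A,nl_idx)→1749800, (D,nl_idx)→2046800 …(+2); best=42200 via (A,hash)

cost=42200; order=C,B,D,A; methods=nl_idx,hash,hash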